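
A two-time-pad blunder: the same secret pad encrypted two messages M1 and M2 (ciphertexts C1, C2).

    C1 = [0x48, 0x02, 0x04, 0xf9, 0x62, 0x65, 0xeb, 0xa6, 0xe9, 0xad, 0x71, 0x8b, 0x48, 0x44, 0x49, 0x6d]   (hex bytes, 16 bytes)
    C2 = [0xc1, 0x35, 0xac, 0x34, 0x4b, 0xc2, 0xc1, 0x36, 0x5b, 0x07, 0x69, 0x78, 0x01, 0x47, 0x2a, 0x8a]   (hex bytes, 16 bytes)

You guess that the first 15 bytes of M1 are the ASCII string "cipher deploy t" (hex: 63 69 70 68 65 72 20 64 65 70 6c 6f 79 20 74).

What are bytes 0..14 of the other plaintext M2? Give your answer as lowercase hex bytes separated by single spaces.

ea 5e d8 a5 4c d5 0a f4 d7 da 74 9c 30 23 17

First, C1 ⊕ C2 = (M1 ⊕ K) ⊕ (M2 ⊕ K) = M1 ⊕ M2, so the key drops out. Then M2 = (M1 ⊕ M2) ⊕ M1 over the first 15 bytes.
byte 0: (48 XOR c1) XOR 63 = 89 XOR 63 = ea
byte 1: (02 XOR 35) XOR 69 = 37 XOR 69 = 5e
byte 2: (04 XOR ac) XOR 70 = a8 XOR 70 = d8
byte 3: (f9 XOR 34) XOR 68 = cd XOR 68 = a5
byte 4: (62 XOR 4b) XOR 65 = 29 XOR 65 = 4c
byte 5: (65 XOR c2) XOR 72 = a7 XOR 72 = d5
byte 6: (eb XOR c1) XOR 20 = 2a XOR 20 = 0a
byte 7: (a6 XOR 36) XOR 64 = 90 XOR 64 = f4
byte 8: (e9 XOR 5b) XOR 65 = b2 XOR 65 = d7
byte 9: (ad XOR 07) XOR 70 = aa XOR 70 = da
byte 10: (71 XOR 69) XOR 6c = 18 XOR 6c = 74
byte 11: (8b XOR 78) XOR 6f = f3 XOR 6f = 9c
byte 12: (48 XOR 01) XOR 79 = 49 XOR 79 = 30
byte 13: (44 XOR 47) XOR 20 = 03 XOR 20 = 23
byte 14: (49 XOR 2a) XOR 74 = 63 XOR 74 = 17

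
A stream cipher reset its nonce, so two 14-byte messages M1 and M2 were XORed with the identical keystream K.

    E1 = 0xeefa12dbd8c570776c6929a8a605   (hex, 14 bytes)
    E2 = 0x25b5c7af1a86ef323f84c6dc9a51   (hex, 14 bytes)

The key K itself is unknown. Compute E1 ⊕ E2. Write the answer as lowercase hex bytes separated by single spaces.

cb 4f d5 74 c2 43 9f 45 53 ed ef 74 3c 54

E1 ⊕ E2 = (M1 ⊕ K) ⊕ (M2 ⊕ K) = M1 ⊕ M2 — the shared key cancels under XOR.
ee ^ 25 = cb
fa ^ b5 = 4f
12 ^ c7 = d5
db ^ af = 74
d8 ^ 1a = c2
c5 ^ 86 = 43
70 ^ ef = 9f
77 ^ 32 = 45
6c ^ 3f = 53
69 ^ 84 = ed
29 ^ c6 = ef
a8 ^ dc = 74
a6 ^ 9a = 3c
05 ^ 51 = 54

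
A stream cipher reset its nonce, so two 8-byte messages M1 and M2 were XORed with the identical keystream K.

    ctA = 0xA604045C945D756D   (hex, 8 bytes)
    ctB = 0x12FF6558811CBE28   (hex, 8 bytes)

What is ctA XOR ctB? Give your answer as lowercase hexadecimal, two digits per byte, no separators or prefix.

ctA ⊕ ctB = (M1 ⊕ K) ⊕ (M2 ⊕ K) = M1 ⊕ M2 — the shared key cancels under XOR.
byte 0: a6 XOR 12 = b4
byte 1: 04 XOR ff = fb
byte 2: 04 XOR 65 = 61
byte 3: 5c XOR 58 = 04
byte 4: 94 XOR 81 = 15
byte 5: 5d XOR 1c = 41
byte 6: 75 XOR be = cb
byte 7: 6d XOR 28 = 45

b4fb61041541cb45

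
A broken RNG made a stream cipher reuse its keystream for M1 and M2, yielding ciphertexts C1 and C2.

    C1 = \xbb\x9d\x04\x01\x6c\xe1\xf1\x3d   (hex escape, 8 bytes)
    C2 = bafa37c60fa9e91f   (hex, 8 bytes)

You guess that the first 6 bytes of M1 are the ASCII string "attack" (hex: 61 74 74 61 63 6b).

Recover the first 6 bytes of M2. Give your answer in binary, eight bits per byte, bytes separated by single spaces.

01100000 00010011 01000111 10100110 00000000 00100011

First, C1 ⊕ C2 = (M1 ⊕ K) ⊕ (M2 ⊕ K) = M1 ⊕ M2, so the key drops out. Then M2 = (M1 ⊕ M2) ⊕ M1 over the first 6 bytes.
byte 0: (bb ⊕ ba) ⊕ 61 = 01 ⊕ 61 = 60
byte 1: (9d ⊕ fa) ⊕ 74 = 67 ⊕ 74 = 13
byte 2: (04 ⊕ 37) ⊕ 74 = 33 ⊕ 74 = 47
byte 3: (01 ⊕ c6) ⊕ 61 = c7 ⊕ 61 = a6
byte 4: (6c ⊕ 0f) ⊕ 63 = 63 ⊕ 63 = 00
byte 5: (e1 ⊕ a9) ⊕ 6b = 48 ⊕ 6b = 23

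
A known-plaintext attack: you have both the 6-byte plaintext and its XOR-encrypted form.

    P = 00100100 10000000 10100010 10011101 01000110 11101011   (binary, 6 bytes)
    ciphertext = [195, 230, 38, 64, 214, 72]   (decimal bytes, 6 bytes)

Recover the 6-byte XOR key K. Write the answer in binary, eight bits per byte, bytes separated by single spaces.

Since ciphertext = P ⊕ K, XORing both sides with P gives K = P ⊕ ciphertext.
byte 0: 24 XOR c3 = e7
byte 1: 80 XOR e6 = 66
byte 2: a2 XOR 26 = 84
byte 3: 9d XOR 40 = dd
byte 4: 46 XOR d6 = 90
byte 5: eb XOR 48 = a3

11100111 01100110 10000100 11011101 10010000 10100011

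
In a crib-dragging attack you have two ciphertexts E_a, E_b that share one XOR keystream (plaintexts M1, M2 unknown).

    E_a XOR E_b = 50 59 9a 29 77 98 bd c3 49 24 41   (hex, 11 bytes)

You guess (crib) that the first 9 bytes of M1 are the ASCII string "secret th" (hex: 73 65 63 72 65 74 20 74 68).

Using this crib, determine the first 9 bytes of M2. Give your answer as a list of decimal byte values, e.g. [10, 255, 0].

[35, 60, 249, 91, 18, 236, 157, 183, 33]

Since E_a ⊕ E_b = M1 ⊕ M2, XORing with the guessed M1 bytes yields the corresponding M2 bytes: M2 = (E_a ⊕ E_b) ⊕ M1.
50 ^ 73 = 23
59 ^ 65 = 3c
9a ^ 63 = f9
29 ^ 72 = 5b
77 ^ 65 = 12
98 ^ 74 = ec
bd ^ 20 = 9d
c3 ^ 74 = b7
49 ^ 68 = 21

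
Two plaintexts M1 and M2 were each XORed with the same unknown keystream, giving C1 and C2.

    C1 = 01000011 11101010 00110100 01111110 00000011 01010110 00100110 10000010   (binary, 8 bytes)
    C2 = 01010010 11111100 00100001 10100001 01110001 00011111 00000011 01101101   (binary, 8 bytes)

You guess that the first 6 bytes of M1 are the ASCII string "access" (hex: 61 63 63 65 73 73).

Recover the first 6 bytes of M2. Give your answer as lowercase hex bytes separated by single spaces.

70 75 76 ba 01 3a

First, C1 ⊕ C2 = (M1 ⊕ K) ⊕ (M2 ⊕ K) = M1 ⊕ M2, so the key drops out. Then M2 = (M1 ⊕ M2) ⊕ M1 over the first 6 bytes.
byte 0: (43 xor 52) xor 61 = 11 xor 61 = 70
byte 1: (ea xor fc) xor 63 = 16 xor 63 = 75
byte 2: (34 xor 21) xor 63 = 15 xor 63 = 76
byte 3: (7e xor a1) xor 65 = df xor 65 = ba
byte 4: (03 xor 71) xor 73 = 72 xor 73 = 01
byte 5: (56 xor 1f) xor 73 = 49 xor 73 = 3a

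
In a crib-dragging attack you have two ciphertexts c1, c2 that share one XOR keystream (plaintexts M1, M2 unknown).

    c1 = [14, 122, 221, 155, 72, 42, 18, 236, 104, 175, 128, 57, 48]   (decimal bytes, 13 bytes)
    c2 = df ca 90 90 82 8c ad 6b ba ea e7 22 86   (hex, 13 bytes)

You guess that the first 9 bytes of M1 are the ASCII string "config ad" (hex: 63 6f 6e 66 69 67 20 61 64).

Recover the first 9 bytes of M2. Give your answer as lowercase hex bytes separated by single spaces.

First, c1 ⊕ c2 = (M1 ⊕ K) ⊕ (M2 ⊕ K) = M1 ⊕ M2, so the key drops out. Then M2 = (M1 ⊕ M2) ⊕ M1 over the first 9 bytes.
byte 0: (0e ⊕ df) ⊕ 63 = d1 ⊕ 63 = b2
byte 1: (7a ⊕ ca) ⊕ 6f = b0 ⊕ 6f = df
byte 2: (dd ⊕ 90) ⊕ 6e = 4d ⊕ 6e = 23
byte 3: (9b ⊕ 90) ⊕ 66 = 0b ⊕ 66 = 6d
byte 4: (48 ⊕ 82) ⊕ 69 = ca ⊕ 69 = a3
byte 5: (2a ⊕ 8c) ⊕ 67 = a6 ⊕ 67 = c1
byte 6: (12 ⊕ ad) ⊕ 20 = bf ⊕ 20 = 9f
byte 7: (ec ⊕ 6b) ⊕ 61 = 87 ⊕ 61 = e6
byte 8: (68 ⊕ ba) ⊕ 64 = d2 ⊕ 64 = b6

b2 df 23 6d a3 c1 9f e6 b6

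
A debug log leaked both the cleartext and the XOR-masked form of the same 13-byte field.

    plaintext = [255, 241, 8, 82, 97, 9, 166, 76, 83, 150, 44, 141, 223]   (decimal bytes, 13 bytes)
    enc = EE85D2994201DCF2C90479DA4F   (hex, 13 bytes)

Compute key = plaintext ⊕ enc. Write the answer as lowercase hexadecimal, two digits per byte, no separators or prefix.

Since enc = plaintext ⊕ key, XORing both sides with plaintext gives key = plaintext ⊕ enc.
ff ⊕ ee = 11
f1 ⊕ 85 = 74
08 ⊕ d2 = da
52 ⊕ 99 = cb
61 ⊕ 42 = 23
09 ⊕ 01 = 08
a6 ⊕ dc = 7a
4c ⊕ f2 = be
53 ⊕ c9 = 9a
96 ⊕ 04 = 92
2c ⊕ 79 = 55
8d ⊕ da = 57
df ⊕ 4f = 90

1174dacb23087abe9a92555790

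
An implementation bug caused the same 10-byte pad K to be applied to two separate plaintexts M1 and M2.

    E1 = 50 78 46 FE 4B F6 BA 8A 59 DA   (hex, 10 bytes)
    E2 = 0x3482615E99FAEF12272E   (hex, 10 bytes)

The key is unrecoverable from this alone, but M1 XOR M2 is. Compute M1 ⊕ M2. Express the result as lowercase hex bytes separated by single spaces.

E1 ⊕ E2 = (M1 ⊕ K) ⊕ (M2 ⊕ K) = M1 ⊕ M2 — the shared key cancels under XOR.
50 xor 34 = 64
78 xor 82 = fa
46 xor 61 = 27
fe xor 5e = a0
4b xor 99 = d2
f6 xor fa = 0c
ba xor ef = 55
8a xor 12 = 98
59 xor 27 = 7e
da xor 2e = f4

64 fa 27 a0 d2 0c 55 98 7e f4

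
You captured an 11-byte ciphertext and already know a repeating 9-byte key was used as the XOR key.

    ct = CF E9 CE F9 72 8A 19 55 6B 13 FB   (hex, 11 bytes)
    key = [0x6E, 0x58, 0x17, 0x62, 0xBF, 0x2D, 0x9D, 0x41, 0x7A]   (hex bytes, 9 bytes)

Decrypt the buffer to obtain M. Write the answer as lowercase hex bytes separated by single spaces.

The 9-byte key repeats, so the effective keystream is 6e 58 17 62 bf 2d 9d 41 7a 6e 58.
byte 0: 11001111 xor 01101110 = 10100001
byte 1: 11101001 xor 01011000 = 10110001
byte 2: 11001110 xor 00010111 = 11011001
byte 3: 11111001 xor 01100010 = 10011011
byte 4: 01110010 xor 10111111 = 11001101
byte 5: 10001010 xor 00101101 = 10100111
byte 6: 00011001 xor 10011101 = 10000100
byte 7: 01010101 xor 01000001 = 00010100
byte 8: 01101011 xor 01111010 = 00010001
byte 9: 00010011 xor 01101110 = 01111101
byte 10: 11111011 xor 01011000 = 10100011

a1 b1 d9 9b cd a7 84 14 11 7d a3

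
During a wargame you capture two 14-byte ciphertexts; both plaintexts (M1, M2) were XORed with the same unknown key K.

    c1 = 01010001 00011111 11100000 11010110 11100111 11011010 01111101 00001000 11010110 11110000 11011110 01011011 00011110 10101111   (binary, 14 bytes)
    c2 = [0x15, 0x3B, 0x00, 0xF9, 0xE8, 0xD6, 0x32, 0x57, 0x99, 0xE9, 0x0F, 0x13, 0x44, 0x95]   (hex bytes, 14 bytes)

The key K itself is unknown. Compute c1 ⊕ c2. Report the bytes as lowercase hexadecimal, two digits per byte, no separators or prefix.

4424e02f0f0c4f5f4f19d1485a3a

c1 ⊕ c2 = (M1 ⊕ K) ⊕ (M2 ⊕ K) = M1 ⊕ M2 — the shared key cancels under XOR.
51 ⊕ 15 = 44
1f ⊕ 3b = 24
e0 ⊕ 00 = e0
d6 ⊕ f9 = 2f
e7 ⊕ e8 = 0f
da ⊕ d6 = 0c
7d ⊕ 32 = 4f
08 ⊕ 57 = 5f
d6 ⊕ 99 = 4f
f0 ⊕ e9 = 19
de ⊕ 0f = d1
5b ⊕ 13 = 48
1e ⊕ 44 = 5a
af ⊕ 95 = 3a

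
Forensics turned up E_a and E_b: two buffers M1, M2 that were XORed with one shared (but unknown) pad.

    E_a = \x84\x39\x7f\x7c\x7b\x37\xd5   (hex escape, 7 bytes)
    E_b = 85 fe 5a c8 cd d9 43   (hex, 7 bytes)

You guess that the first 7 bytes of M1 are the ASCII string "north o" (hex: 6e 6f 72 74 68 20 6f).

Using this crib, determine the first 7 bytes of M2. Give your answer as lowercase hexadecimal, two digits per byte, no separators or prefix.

First, E_a ⊕ E_b = (M1 ⊕ K) ⊕ (M2 ⊕ K) = M1 ⊕ M2, so the key drops out. Then M2 = (M1 ⊕ M2) ⊕ M1 over the first 7 bytes.
byte 0: (84 ^ 85) ^ 6e = 01 ^ 6e = 6f
byte 1: (39 ^ fe) ^ 6f = c7 ^ 6f = a8
byte 2: (7f ^ 5a) ^ 72 = 25 ^ 72 = 57
byte 3: (7c ^ c8) ^ 74 = b4 ^ 74 = c0
byte 4: (7b ^ cd) ^ 68 = b6 ^ 68 = de
byte 5: (37 ^ d9) ^ 20 = ee ^ 20 = ce
byte 6: (d5 ^ 43) ^ 6f = 96 ^ 6f = f9

6fa857c0decef9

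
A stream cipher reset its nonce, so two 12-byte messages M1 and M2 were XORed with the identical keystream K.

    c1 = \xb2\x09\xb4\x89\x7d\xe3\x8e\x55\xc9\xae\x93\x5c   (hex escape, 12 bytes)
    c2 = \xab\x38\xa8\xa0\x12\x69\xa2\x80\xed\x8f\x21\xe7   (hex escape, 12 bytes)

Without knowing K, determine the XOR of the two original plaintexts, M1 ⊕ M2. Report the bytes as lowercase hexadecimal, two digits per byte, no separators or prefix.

19311c296f8a2cd52421b2bb

c1 ⊕ c2 = (M1 ⊕ K) ⊕ (M2 ⊕ K) = M1 ⊕ M2 — the shared key cancels under XOR.
178 ⊕ 171 =  25
  9 ⊕  56 =  49
180 ⊕ 168 =  28
137 ⊕ 160 =  41
125 ⊕  18 = 111
227 ⊕ 105 = 138
142 ⊕ 162 =  44
 85 ⊕ 128 = 213
201 ⊕ 237 =  36
174 ⊕ 143 =  33
147 ⊕  33 = 178
 92 ⊕ 231 = 187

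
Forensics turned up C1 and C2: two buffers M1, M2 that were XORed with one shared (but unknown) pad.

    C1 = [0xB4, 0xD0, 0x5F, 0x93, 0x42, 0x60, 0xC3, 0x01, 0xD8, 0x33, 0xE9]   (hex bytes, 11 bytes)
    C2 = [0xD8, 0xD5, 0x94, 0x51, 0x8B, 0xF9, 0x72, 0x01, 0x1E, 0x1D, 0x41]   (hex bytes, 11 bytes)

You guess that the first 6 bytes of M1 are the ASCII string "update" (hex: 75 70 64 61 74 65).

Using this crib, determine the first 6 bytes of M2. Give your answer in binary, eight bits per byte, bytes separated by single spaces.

00011001 01110101 10101111 10100011 10111101 11111100

First, C1 ⊕ C2 = (M1 ⊕ K) ⊕ (M2 ⊕ K) = M1 ⊕ M2, so the key drops out. Then M2 = (M1 ⊕ M2) ⊕ M1 over the first 6 bytes.
byte 0: (b4 XOR d8) XOR 75 = 6c XOR 75 = 19
byte 1: (d0 XOR d5) XOR 70 = 05 XOR 70 = 75
byte 2: (5f XOR 94) XOR 64 = cb XOR 64 = af
byte 3: (93 XOR 51) XOR 61 = c2 XOR 61 = a3
byte 4: (42 XOR 8b) XOR 74 = c9 XOR 74 = bd
byte 5: (60 XOR f9) XOR 65 = 99 XOR 65 = fc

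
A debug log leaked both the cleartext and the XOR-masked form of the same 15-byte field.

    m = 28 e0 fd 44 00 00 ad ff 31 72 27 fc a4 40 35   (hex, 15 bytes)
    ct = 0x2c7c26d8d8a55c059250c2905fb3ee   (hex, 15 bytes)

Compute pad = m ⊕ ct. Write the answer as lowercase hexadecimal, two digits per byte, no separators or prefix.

049cdb9cd8a5f1faa322e56cfbf3db

Since ct = m ⊕ pad, XORing both sides with m gives pad = m ⊕ ct.
00101000 ⊕ 00101100 = 00000100
11100000 ⊕ 01111100 = 10011100
11111101 ⊕ 00100110 = 11011011
01000100 ⊕ 11011000 = 10011100
00000000 ⊕ 11011000 = 11011000
00000000 ⊕ 10100101 = 10100101
10101101 ⊕ 01011100 = 11110001
11111111 ⊕ 00000101 = 11111010
00110001 ⊕ 10010010 = 10100011
01110010 ⊕ 01010000 = 00100010
00100111 ⊕ 11000010 = 11100101
11111100 ⊕ 10010000 = 01101100
10100100 ⊕ 01011111 = 11111011
01000000 ⊕ 10110011 = 11110011
00110101 ⊕ 11101110 = 11011011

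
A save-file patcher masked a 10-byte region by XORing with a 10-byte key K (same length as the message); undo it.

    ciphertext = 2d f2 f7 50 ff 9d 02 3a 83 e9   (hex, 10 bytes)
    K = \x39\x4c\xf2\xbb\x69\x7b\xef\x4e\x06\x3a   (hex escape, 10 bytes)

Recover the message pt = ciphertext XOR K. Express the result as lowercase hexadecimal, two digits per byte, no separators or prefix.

00101101 ^ 00111001 = 00010100
11110010 ^ 01001100 = 10111110
11110111 ^ 11110010 = 00000101
01010000 ^ 10111011 = 11101011
11111111 ^ 01101001 = 10010110
10011101 ^ 01111011 = 11100110
00000010 ^ 11101111 = 11101101
00111010 ^ 01001110 = 01110100
10000011 ^ 00000110 = 10000101
11101001 ^ 00111010 = 11010011

14be05eb96e6ed7485d3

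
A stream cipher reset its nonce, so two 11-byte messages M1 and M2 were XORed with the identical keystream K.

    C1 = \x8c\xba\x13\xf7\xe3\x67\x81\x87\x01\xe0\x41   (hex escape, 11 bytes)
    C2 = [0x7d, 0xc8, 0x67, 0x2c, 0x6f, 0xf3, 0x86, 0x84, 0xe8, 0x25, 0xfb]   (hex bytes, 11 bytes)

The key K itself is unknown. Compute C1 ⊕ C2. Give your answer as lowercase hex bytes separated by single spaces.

f1 72 74 db 8c 94 07 03 e9 c5 ba

C1 ⊕ C2 = (M1 ⊕ K) ⊕ (M2 ⊕ K) = M1 ⊕ M2 — the shared key cancels under XOR.
10001100 XOR 01111101 = 11110001
10111010 XOR 11001000 = 01110010
00010011 XOR 01100111 = 01110100
11110111 XOR 00101100 = 11011011
11100011 XOR 01101111 = 10001100
01100111 XOR 11110011 = 10010100
10000001 XOR 10000110 = 00000111
10000111 XOR 10000100 = 00000011
00000001 XOR 11101000 = 11101001
11100000 XOR 00100101 = 11000101
01000001 XOR 11111011 = 10111010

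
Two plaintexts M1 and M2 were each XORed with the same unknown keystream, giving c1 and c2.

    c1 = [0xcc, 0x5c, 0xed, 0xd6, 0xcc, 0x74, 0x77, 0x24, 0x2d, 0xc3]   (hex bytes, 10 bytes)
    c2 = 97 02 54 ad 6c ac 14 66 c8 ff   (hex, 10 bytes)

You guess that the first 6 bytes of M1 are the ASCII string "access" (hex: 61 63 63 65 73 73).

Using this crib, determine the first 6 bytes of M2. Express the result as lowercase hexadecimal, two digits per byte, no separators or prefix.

First, c1 ⊕ c2 = (M1 ⊕ K) ⊕ (M2 ⊕ K) = M1 ⊕ M2, so the key drops out. Then M2 = (M1 ⊕ M2) ⊕ M1 over the first 6 bytes.
byte 0: (cc ⊕ 97) ⊕ 61 = 5b ⊕ 61 = 3a
byte 1: (5c ⊕ 02) ⊕ 63 = 5e ⊕ 63 = 3d
byte 2: (ed ⊕ 54) ⊕ 63 = b9 ⊕ 63 = da
byte 3: (d6 ⊕ ad) ⊕ 65 = 7b ⊕ 65 = 1e
byte 4: (cc ⊕ 6c) ⊕ 73 = a0 ⊕ 73 = d3
byte 5: (74 ⊕ ac) ⊕ 73 = d8 ⊕ 73 = ab

3a3dda1ed3ab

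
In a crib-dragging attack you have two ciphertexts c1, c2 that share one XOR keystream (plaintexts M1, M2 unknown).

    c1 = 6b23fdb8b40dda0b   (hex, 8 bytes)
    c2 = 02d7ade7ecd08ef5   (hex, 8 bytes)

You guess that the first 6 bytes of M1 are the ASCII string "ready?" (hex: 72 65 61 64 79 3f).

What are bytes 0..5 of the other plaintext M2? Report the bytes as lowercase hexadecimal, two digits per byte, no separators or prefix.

First, c1 ⊕ c2 = (M1 ⊕ K) ⊕ (M2 ⊕ K) = M1 ⊕ M2, so the key drops out. Then M2 = (M1 ⊕ M2) ⊕ M1 over the first 6 bytes.
byte 0: (6b XOR 02) XOR 72 = 69 XOR 72 = 1b
byte 1: (23 XOR d7) XOR 65 = f4 XOR 65 = 91
byte 2: (fd XOR ad) XOR 61 = 50 XOR 61 = 31
byte 3: (b8 XOR e7) XOR 64 = 5f XOR 64 = 3b
byte 4: (b4 XOR ec) XOR 79 = 58 XOR 79 = 21
byte 5: (0d XOR d0) XOR 3f = dd XOR 3f = e2

1b91313b21e2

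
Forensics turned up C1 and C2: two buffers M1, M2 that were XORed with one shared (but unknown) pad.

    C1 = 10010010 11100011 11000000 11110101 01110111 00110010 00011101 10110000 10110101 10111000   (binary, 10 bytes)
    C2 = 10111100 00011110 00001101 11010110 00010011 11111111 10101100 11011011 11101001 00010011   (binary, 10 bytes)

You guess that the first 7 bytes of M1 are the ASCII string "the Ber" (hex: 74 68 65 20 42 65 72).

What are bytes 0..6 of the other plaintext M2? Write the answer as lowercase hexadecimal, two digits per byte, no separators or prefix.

First, C1 ⊕ C2 = (M1 ⊕ K) ⊕ (M2 ⊕ K) = M1 ⊕ M2, so the key drops out. Then M2 = (M1 ⊕ M2) ⊕ M1 over the first 7 bytes.
byte 0: (92 ^ bc) ^ 74 = 2e ^ 74 = 5a
byte 1: (e3 ^ 1e) ^ 68 = fd ^ 68 = 95
byte 2: (c0 ^ 0d) ^ 65 = cd ^ 65 = a8
byte 3: (f5 ^ d6) ^ 20 = 23 ^ 20 = 03
byte 4: (77 ^ 13) ^ 42 = 64 ^ 42 = 26
byte 5: (32 ^ ff) ^ 65 = cd ^ 65 = a8
byte 6: (1d ^ ac) ^ 72 = b1 ^ 72 = c3

5a95a80326a8c3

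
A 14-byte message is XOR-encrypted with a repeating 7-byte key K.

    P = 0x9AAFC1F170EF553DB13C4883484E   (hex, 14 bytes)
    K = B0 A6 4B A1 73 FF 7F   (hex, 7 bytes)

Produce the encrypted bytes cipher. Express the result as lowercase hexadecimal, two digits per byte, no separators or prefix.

The 7-byte key repeats, so the effective keystream is b0 a6 4b a1 73 ff 7f b0 a6 4b a1 73 ff 7f.
byte 0: 9a XOR b0 = 2a
byte 1: af XOR a6 = 09
byte 2: c1 XOR 4b = 8a
byte 3: f1 XOR a1 = 50
byte 4: 70 XOR 73 = 03
byte 5: ef XOR ff = 10
byte 6: 55 XOR 7f = 2a
byte 7: 3d XOR b0 = 8d
byte 8: b1 XOR a6 = 17
byte 9: 3c XOR 4b = 77
byte 10: 48 XOR a1 = e9
byte 11: 83 XOR 73 = f0
byte 12: 48 XOR ff = b7
byte 13: 4e XOR 7f = 31

2a098a5003102a8d1777e9f0b731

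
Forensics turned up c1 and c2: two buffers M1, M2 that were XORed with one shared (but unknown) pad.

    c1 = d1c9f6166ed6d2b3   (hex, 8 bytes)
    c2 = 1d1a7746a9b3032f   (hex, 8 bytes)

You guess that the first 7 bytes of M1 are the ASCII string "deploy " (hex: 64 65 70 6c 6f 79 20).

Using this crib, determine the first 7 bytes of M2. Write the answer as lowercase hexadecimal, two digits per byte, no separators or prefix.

First, c1 ⊕ c2 = (M1 ⊕ K) ⊕ (M2 ⊕ K) = M1 ⊕ M2, so the key drops out. Then M2 = (M1 ⊕ M2) ⊕ M1 over the first 7 bytes.
byte 0: (d1 XOR 1d) XOR 64 = cc XOR 64 = a8
byte 1: (c9 XOR 1a) XOR 65 = d3 XOR 65 = b6
byte 2: (f6 XOR 77) XOR 70 = 81 XOR 70 = f1
byte 3: (16 XOR 46) XOR 6c = 50 XOR 6c = 3c
byte 4: (6e XOR a9) XOR 6f = c7 XOR 6f = a8
byte 5: (d6 XOR b3) XOR 79 = 65 XOR 79 = 1c
byte 6: (d2 XOR 03) XOR 20 = d1 XOR 20 = f1

a8b6f13ca81cf1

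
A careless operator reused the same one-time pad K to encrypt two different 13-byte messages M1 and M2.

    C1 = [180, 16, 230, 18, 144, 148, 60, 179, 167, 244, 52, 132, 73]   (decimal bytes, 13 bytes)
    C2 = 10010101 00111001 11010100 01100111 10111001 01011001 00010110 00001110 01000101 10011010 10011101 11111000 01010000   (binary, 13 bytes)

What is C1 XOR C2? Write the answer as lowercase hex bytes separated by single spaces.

21 29 32 75 29 cd 2a bd e2 6e a9 7c 19

C1 ⊕ C2 = (M1 ⊕ K) ⊕ (M2 ⊕ K) = M1 ⊕ M2 — the shared key cancels under XOR.
b4 XOR 95 = 21
10 XOR 39 = 29
e6 XOR d4 = 32
12 XOR 67 = 75
90 XOR b9 = 29
94 XOR 59 = cd
3c XOR 16 = 2a
b3 XOR 0e = bd
a7 XOR 45 = e2
f4 XOR 9a = 6e
34 XOR 9d = a9
84 XOR f8 = 7c
49 XOR 50 = 19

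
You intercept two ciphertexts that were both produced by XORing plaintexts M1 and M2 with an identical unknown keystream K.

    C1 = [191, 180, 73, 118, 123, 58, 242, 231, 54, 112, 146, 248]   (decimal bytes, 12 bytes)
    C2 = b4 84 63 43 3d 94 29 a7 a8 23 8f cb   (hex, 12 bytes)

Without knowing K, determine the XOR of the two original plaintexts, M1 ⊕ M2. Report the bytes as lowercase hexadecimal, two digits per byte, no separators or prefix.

0b302a3546aedb409e531d33

C1 ⊕ C2 = (M1 ⊕ K) ⊕ (M2 ⊕ K) = M1 ⊕ M2 — the shared key cancels under XOR.
191 ^ 180 =  11
180 ^ 132 =  48
 73 ^  99 =  42
118 ^  67 =  53
123 ^  61 =  70
 58 ^ 148 = 174
242 ^  41 = 219
231 ^ 167 =  64
 54 ^ 168 = 158
112 ^  35 =  83
146 ^ 143 =  29
248 ^ 203 =  51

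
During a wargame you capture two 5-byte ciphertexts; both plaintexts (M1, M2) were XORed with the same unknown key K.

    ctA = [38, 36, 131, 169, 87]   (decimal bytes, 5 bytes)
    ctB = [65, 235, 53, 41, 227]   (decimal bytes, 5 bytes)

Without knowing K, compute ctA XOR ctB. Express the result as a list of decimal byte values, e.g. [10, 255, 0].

ctA ⊕ ctB = (M1 ⊕ K) ⊕ (M2 ⊕ K) = M1 ⊕ M2 — the shared key cancels under XOR.
26 XOR 41 = 67
24 XOR eb = cf
83 XOR 35 = b6
a9 XOR 29 = 80
57 XOR e3 = b4

[103, 207, 182, 128, 180]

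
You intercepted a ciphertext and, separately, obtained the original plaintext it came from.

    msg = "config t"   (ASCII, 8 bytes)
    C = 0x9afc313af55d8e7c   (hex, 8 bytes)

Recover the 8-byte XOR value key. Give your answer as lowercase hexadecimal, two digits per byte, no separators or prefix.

Since C = msg ⊕ key, XORing both sides with msg gives key = msg ⊕ C.
63 XOR 9a = f9
6f XOR fc = 93
6e XOR 31 = 5f
66 XOR 3a = 5c
69 XOR f5 = 9c
67 XOR 5d = 3a
20 XOR 8e = ae
74 XOR 7c = 08

f9935f5c9c3aae08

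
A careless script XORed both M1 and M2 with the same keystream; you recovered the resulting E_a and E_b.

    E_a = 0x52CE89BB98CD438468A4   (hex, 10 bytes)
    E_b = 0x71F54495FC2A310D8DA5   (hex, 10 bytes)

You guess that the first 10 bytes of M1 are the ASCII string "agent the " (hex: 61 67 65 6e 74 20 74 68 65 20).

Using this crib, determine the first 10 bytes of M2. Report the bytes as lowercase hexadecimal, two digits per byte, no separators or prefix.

425ca84010c706e18021

First, E_a ⊕ E_b = (M1 ⊕ K) ⊕ (M2 ⊕ K) = M1 ⊕ M2, so the key drops out. Then M2 = (M1 ⊕ M2) ⊕ M1 over the first 10 bytes.
byte 0: (52 xor 71) xor 61 = 23 xor 61 = 42
byte 1: (ce xor f5) xor 67 = 3b xor 67 = 5c
byte 2: (89 xor 44) xor 65 = cd xor 65 = a8
byte 3: (bb xor 95) xor 6e = 2e xor 6e = 40
byte 4: (98 xor fc) xor 74 = 64 xor 74 = 10
byte 5: (cd xor 2a) xor 20 = e7 xor 20 = c7
byte 6: (43 xor 31) xor 74 = 72 xor 74 = 06
byte 7: (84 xor 0d) xor 68 = 89 xor 68 = e1
byte 8: (68 xor 8d) xor 65 = e5 xor 65 = 80
byte 9: (a4 xor a5) xor 20 = 01 xor 20 = 21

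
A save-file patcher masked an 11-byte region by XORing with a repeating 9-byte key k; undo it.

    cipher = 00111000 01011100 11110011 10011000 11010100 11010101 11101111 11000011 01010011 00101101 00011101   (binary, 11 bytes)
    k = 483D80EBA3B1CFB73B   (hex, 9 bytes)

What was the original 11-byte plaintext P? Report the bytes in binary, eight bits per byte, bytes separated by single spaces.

01110000 01100001 01110011 01110011 01110111 01100100 00100000 01110100 01101000 01100101 00100000

The 9-byte key repeats, so the effective keystream is 48 3d 80 eb a3 b1 cf b7 3b 48 3d.
byte 0: 38 ⊕ 48 = 70
byte 1: 5c ⊕ 3d = 61
byte 2: f3 ⊕ 80 = 73
byte 3: 98 ⊕ eb = 73
byte 4: d4 ⊕ a3 = 77
byte 5: d5 ⊕ b1 = 64
byte 6: ef ⊕ cf = 20
byte 7: c3 ⊕ b7 = 74
byte 8: 53 ⊕ 3b = 68
byte 9: 2d ⊕ 48 = 65
byte 10: 1d ⊕ 3d = 20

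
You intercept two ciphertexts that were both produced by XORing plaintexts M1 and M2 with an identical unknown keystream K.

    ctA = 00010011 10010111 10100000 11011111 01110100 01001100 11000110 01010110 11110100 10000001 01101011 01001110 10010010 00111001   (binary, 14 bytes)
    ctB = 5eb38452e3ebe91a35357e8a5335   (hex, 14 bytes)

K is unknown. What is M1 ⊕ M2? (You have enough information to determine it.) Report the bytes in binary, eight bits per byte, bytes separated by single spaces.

ctA ⊕ ctB = (M1 ⊕ K) ⊕ (M2 ⊕ K) = M1 ⊕ M2 — the shared key cancels under XOR.
00010011 ^ 01011110 = 01001101
10010111 ^ 10110011 = 00100100
10100000 ^ 10000100 = 00100100
11011111 ^ 01010010 = 10001101
01110100 ^ 11100011 = 10010111
01001100 ^ 11101011 = 10100111
11000110 ^ 11101001 = 00101111
01010110 ^ 00011010 = 01001100
11110100 ^ 00110101 = 11000001
10000001 ^ 00110101 = 10110100
01101011 ^ 01111110 = 00010101
01001110 ^ 10001010 = 11000100
10010010 ^ 01010011 = 11000001
00111001 ^ 00110101 = 00001100

01001101 00100100 00100100 10001101 10010111 10100111 00101111 01001100 11000001 10110100 00010101 11000100 11000001 00001100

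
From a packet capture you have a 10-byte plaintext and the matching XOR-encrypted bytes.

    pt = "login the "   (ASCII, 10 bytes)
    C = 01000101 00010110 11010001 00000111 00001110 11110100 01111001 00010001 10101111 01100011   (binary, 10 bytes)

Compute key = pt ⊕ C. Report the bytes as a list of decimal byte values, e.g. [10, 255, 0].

[41, 121, 182, 110, 96, 212, 13, 121, 202, 67]

Since C = pt ⊕ key, XORing both sides with pt gives key = pt ⊕ C.
byte 0: 108 xor  69 =  41
byte 1: 111 xor  22 = 121
byte 2: 103 xor 209 = 182
byte 3: 105 xor   7 = 110
byte 4: 110 xor  14 =  96
byte 5:  32 xor 244 = 212
byte 6: 116 xor 121 =  13
byte 7: 104 xor  17 = 121
byte 8: 101 xor 175 = 202
byte 9:  32 xor  99 =  67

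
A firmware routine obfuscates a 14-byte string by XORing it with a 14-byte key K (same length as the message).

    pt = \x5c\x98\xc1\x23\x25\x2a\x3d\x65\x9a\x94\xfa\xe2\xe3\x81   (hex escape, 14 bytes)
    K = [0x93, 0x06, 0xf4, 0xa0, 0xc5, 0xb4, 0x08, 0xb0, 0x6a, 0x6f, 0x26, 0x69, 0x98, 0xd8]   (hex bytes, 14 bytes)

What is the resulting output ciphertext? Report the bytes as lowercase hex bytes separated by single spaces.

byte 0: 01011100 XOR 10010011 = 11001111
byte 1: 10011000 XOR 00000110 = 10011110
byte 2: 11000001 XOR 11110100 = 00110101
byte 3: 00100011 XOR 10100000 = 10000011
byte 4: 00100101 XOR 11000101 = 11100000
byte 5: 00101010 XOR 10110100 = 10011110
byte 6: 00111101 XOR 00001000 = 00110101
byte 7: 01100101 XOR 10110000 = 11010101
byte 8: 10011010 XOR 01101010 = 11110000
byte 9: 10010100 XOR 01101111 = 11111011
byte 10: 11111010 XOR 00100110 = 11011100
byte 11: 11100010 XOR 01101001 = 10001011
byte 12: 11100011 XOR 10011000 = 01111011
byte 13: 10000001 XOR 11011000 = 01011001

cf 9e 35 83 e0 9e 35 d5 f0 fb dc 8b 7b 59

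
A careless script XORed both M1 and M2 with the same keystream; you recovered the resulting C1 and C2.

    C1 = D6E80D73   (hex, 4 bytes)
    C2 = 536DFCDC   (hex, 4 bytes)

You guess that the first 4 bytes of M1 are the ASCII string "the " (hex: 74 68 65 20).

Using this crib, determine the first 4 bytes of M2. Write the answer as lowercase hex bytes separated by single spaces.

First, C1 ⊕ C2 = (M1 ⊕ K) ⊕ (M2 ⊕ K) = M1 ⊕ M2, so the key drops out. Then M2 = (M1 ⊕ M2) ⊕ M1 over the first 4 bytes.
byte 0: (d6 ⊕ 53) ⊕ 74 = 85 ⊕ 74 = f1
byte 1: (e8 ⊕ 6d) ⊕ 68 = 85 ⊕ 68 = ed
byte 2: (0d ⊕ fc) ⊕ 65 = f1 ⊕ 65 = 94
byte 3: (73 ⊕ dc) ⊕ 20 = af ⊕ 20 = 8f

f1 ed 94 8f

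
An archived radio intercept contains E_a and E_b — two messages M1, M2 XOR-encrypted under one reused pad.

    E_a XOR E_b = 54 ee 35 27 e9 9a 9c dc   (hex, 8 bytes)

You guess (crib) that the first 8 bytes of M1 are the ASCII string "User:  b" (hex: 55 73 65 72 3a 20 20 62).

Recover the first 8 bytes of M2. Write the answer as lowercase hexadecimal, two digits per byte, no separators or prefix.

019d5055d3babcbe

Since E_a ⊕ E_b = M1 ⊕ M2, XORing with the guessed M1 bytes yields the corresponding M2 bytes: M2 = (E_a ⊕ E_b) ⊕ M1.
byte 0: 54 XOR 55 = 01
byte 1: ee XOR 73 = 9d
byte 2: 35 XOR 65 = 50
byte 3: 27 XOR 72 = 55
byte 4: e9 XOR 3a = d3
byte 5: 9a XOR 20 = ba
byte 6: 9c XOR 20 = bc
byte 7: dc XOR 62 = be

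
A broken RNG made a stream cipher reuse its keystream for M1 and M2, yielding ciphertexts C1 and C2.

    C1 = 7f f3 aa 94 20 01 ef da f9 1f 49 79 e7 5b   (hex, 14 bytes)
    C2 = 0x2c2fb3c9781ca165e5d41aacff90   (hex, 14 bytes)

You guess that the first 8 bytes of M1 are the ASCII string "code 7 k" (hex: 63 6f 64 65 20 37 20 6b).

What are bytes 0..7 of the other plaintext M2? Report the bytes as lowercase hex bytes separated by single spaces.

30 b3 7d 38 78 2a 6e d4

First, C1 ⊕ C2 = (M1 ⊕ K) ⊕ (M2 ⊕ K) = M1 ⊕ M2, so the key drops out. Then M2 = (M1 ⊕ M2) ⊕ M1 over the first 8 bytes.
byte 0: (7f ^ 2c) ^ 63 = 53 ^ 63 = 30
byte 1: (f3 ^ 2f) ^ 6f = dc ^ 6f = b3
byte 2: (aa ^ b3) ^ 64 = 19 ^ 64 = 7d
byte 3: (94 ^ c9) ^ 65 = 5d ^ 65 = 38
byte 4: (20 ^ 78) ^ 20 = 58 ^ 20 = 78
byte 5: (01 ^ 1c) ^ 37 = 1d ^ 37 = 2a
byte 6: (ef ^ a1) ^ 20 = 4e ^ 20 = 6e
byte 7: (da ^ 65) ^ 6b = bf ^ 6b = d4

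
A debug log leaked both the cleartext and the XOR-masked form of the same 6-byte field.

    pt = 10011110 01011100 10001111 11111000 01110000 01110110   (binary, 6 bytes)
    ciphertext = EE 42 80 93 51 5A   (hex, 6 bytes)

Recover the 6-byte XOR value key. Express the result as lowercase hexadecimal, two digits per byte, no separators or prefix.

701e0f6b212c

Since ciphertext = pt ⊕ key, XORing both sides with pt gives key = pt ⊕ ciphertext.
9e ⊕ ee = 70
5c ⊕ 42 = 1e
8f ⊕ 80 = 0f
f8 ⊕ 93 = 6b
70 ⊕ 51 = 21
76 ⊕ 5a = 2c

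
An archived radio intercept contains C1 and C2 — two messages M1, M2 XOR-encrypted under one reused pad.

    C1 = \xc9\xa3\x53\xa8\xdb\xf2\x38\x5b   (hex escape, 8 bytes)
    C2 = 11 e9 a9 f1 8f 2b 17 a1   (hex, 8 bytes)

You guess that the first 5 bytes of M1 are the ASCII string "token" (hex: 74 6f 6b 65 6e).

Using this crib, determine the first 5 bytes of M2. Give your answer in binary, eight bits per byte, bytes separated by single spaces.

First, C1 ⊕ C2 = (M1 ⊕ K) ⊕ (M2 ⊕ K) = M1 ⊕ M2, so the key drops out. Then M2 = (M1 ⊕ M2) ⊕ M1 over the first 5 bytes.
byte 0: (c9 ⊕ 11) ⊕ 74 = d8 ⊕ 74 = ac
byte 1: (a3 ⊕ e9) ⊕ 6f = 4a ⊕ 6f = 25
byte 2: (53 ⊕ a9) ⊕ 6b = fa ⊕ 6b = 91
byte 3: (a8 ⊕ f1) ⊕ 65 = 59 ⊕ 65 = 3c
byte 4: (db ⊕ 8f) ⊕ 6e = 54 ⊕ 6e = 3a

10101100 00100101 10010001 00111100 00111010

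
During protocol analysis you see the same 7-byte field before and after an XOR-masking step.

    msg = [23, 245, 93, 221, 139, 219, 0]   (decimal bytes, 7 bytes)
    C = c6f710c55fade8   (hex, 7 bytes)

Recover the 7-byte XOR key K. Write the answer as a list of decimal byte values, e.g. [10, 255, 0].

[209, 2, 77, 24, 212, 118, 232]

Since C = msg ⊕ K, XORing both sides with msg gives K = msg ⊕ C.
byte 0: 00010111 xor 11000110 = 11010001
byte 1: 11110101 xor 11110111 = 00000010
byte 2: 01011101 xor 00010000 = 01001101
byte 3: 11011101 xor 11000101 = 00011000
byte 4: 10001011 xor 01011111 = 11010100
byte 5: 11011011 xor 10101101 = 01110110
byte 6: 00000000 xor 11101000 = 11101000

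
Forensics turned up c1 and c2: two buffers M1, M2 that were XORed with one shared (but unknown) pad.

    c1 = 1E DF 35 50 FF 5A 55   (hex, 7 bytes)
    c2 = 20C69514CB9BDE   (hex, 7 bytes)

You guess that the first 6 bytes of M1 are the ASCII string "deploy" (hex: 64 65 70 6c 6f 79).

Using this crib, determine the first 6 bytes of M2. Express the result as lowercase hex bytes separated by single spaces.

5a 7c d0 28 5b b8

First, c1 ⊕ c2 = (M1 ⊕ K) ⊕ (M2 ⊕ K) = M1 ⊕ M2, so the key drops out. Then M2 = (M1 ⊕ M2) ⊕ M1 over the first 6 bytes.
byte 0: (1e XOR 20) XOR 64 = 3e XOR 64 = 5a
byte 1: (df XOR c6) XOR 65 = 19 XOR 65 = 7c
byte 2: (35 XOR 95) XOR 70 = a0 XOR 70 = d0
byte 3: (50 XOR 14) XOR 6c = 44 XOR 6c = 28
byte 4: (ff XOR cb) XOR 6f = 34 XOR 6f = 5b
byte 5: (5a XOR 9b) XOR 79 = c1 XOR 79 = b8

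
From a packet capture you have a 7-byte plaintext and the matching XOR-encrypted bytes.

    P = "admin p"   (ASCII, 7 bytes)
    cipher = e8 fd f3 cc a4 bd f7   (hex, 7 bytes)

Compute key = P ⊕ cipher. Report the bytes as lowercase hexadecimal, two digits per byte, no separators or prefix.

Since cipher = P ⊕ key, XORing both sides with P gives key = P ⊕ cipher.
01100001 xor 11101000 = 10001001
01100100 xor 11111101 = 10011001
01101101 xor 11110011 = 10011110
01101001 xor 11001100 = 10100101
01101110 xor 10100100 = 11001010
00100000 xor 10111101 = 10011101
01110000 xor 11110111 = 10000111

89999ea5ca9d87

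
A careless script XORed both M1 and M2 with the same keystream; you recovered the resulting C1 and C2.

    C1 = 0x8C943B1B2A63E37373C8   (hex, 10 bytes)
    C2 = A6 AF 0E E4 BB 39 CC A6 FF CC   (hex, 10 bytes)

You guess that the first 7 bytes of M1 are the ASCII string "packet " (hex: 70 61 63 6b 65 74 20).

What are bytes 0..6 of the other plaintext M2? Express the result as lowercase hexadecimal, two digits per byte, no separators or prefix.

5a5a5694f42e0f

First, C1 ⊕ C2 = (M1 ⊕ K) ⊕ (M2 ⊕ K) = M1 ⊕ M2, so the key drops out. Then M2 = (M1 ⊕ M2) ⊕ M1 over the first 7 bytes.
byte 0: (8c ^ a6) ^ 70 = 2a ^ 70 = 5a
byte 1: (94 ^ af) ^ 61 = 3b ^ 61 = 5a
byte 2: (3b ^ 0e) ^ 63 = 35 ^ 63 = 56
byte 3: (1b ^ e4) ^ 6b = ff ^ 6b = 94
byte 4: (2a ^ bb) ^ 65 = 91 ^ 65 = f4
byte 5: (63 ^ 39) ^ 74 = 5a ^ 74 = 2e
byte 6: (e3 ^ cc) ^ 20 = 2f ^ 20 = 0f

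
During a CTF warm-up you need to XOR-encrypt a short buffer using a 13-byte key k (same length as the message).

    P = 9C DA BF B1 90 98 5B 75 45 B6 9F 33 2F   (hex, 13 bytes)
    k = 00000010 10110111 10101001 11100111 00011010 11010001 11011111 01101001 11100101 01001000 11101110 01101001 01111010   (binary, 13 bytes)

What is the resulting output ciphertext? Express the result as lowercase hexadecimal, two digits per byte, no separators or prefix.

9e6d16568a49841ca0fe715a55

XOR is its own inverse, so applying the key byte-wise gives the result directly.
9c ⊕ 02 = 9e
da ⊕ b7 = 6d
bf ⊕ a9 = 16
b1 ⊕ e7 = 56
90 ⊕ 1a = 8a
98 ⊕ d1 = 49
5b ⊕ df = 84
75 ⊕ 69 = 1c
45 ⊕ e5 = a0
b6 ⊕ 48 = fe
9f ⊕ ee = 71
33 ⊕ 69 = 5a
2f ⊕ 7a = 55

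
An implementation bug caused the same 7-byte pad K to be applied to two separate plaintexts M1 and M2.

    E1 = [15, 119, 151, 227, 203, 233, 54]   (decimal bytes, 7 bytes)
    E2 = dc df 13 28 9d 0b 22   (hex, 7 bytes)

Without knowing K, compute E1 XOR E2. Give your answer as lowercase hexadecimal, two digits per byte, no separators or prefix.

E1 ⊕ E2 = (M1 ⊕ K) ⊕ (M2 ⊕ K) = M1 ⊕ M2 — the shared key cancels under XOR.
0f XOR dc = d3
77 XOR df = a8
97 XOR 13 = 84
e3 XOR 28 = cb
cb XOR 9d = 56
e9 XOR 0b = e2
36 XOR 22 = 14

d3a884cb56e214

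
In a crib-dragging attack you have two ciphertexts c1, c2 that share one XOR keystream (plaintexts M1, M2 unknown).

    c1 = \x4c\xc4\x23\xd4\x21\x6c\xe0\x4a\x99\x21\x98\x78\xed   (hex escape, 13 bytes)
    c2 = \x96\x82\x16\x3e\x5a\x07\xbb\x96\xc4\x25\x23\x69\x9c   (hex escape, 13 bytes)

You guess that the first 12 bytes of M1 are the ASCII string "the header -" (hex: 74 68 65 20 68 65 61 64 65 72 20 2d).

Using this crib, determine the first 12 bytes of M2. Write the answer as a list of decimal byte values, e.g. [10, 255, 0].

First, c1 ⊕ c2 = (M1 ⊕ K) ⊕ (M2 ⊕ K) = M1 ⊕ M2, so the key drops out. Then M2 = (M1 ⊕ M2) ⊕ M1 over the first 12 bytes.
byte 0: (4c xor 96) xor 74 = da xor 74 = ae
byte 1: (c4 xor 82) xor 68 = 46 xor 68 = 2e
byte 2: (23 xor 16) xor 65 = 35 xor 65 = 50
byte 3: (d4 xor 3e) xor 20 = ea xor 20 = ca
byte 4: (21 xor 5a) xor 68 = 7b xor 68 = 13
byte 5: (6c xor 07) xor 65 = 6b xor 65 = 0e
byte 6: (e0 xor bb) xor 61 = 5b xor 61 = 3a
byte 7: (4a xor 96) xor 64 = dc xor 64 = b8
byte 8: (99 xor c4) xor 65 = 5d xor 65 = 38
byte 9: (21 xor 25) xor 72 = 04 xor 72 = 76
byte 10: (98 xor 23) xor 20 = bb xor 20 = 9b
byte 11: (78 xor 69) xor 2d = 11 xor 2d = 3c

[174, 46, 80, 202, 19, 14, 58, 184, 56, 118, 155, 60]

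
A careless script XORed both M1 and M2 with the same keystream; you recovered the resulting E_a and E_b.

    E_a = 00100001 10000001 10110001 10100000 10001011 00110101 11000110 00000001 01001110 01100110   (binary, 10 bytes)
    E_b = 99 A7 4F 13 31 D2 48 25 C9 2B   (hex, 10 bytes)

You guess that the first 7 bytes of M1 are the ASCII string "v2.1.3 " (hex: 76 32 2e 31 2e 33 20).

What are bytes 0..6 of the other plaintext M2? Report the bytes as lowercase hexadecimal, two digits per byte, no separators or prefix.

First, E_a ⊕ E_b = (M1 ⊕ K) ⊕ (M2 ⊕ K) = M1 ⊕ M2, so the key drops out. Then M2 = (M1 ⊕ M2) ⊕ M1 over the first 7 bytes.
byte 0: (21 xor 99) xor 76 = b8 xor 76 = ce
byte 1: (81 xor a7) xor 32 = 26 xor 32 = 14
byte 2: (b1 xor 4f) xor 2e = fe xor 2e = d0
byte 3: (a0 xor 13) xor 31 = b3 xor 31 = 82
byte 4: (8b xor 31) xor 2e = ba xor 2e = 94
byte 5: (35 xor d2) xor 33 = e7 xor 33 = d4
byte 6: (c6 xor 48) xor 20 = 8e xor 20 = ae

ce14d08294d4ae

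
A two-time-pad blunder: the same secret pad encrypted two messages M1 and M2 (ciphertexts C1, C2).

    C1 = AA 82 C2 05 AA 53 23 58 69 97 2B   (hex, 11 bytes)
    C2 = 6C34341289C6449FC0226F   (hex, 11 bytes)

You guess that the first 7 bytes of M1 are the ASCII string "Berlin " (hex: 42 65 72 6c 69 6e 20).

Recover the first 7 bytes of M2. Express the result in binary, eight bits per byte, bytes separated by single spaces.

10000100 11010011 10000100 01111011 01001010 11111011 01000111

First, C1 ⊕ C2 = (M1 ⊕ K) ⊕ (M2 ⊕ K) = M1 ⊕ M2, so the key drops out. Then M2 = (M1 ⊕ M2) ⊕ M1 over the first 7 bytes.
byte 0: (aa xor 6c) xor 42 = c6 xor 42 = 84
byte 1: (82 xor 34) xor 65 = b6 xor 65 = d3
byte 2: (c2 xor 34) xor 72 = f6 xor 72 = 84
byte 3: (05 xor 12) xor 6c = 17 xor 6c = 7b
byte 4: (aa xor 89) xor 69 = 23 xor 69 = 4a
byte 5: (53 xor c6) xor 6e = 95 xor 6e = fb
byte 6: (23 xor 44) xor 20 = 67 xor 20 = 47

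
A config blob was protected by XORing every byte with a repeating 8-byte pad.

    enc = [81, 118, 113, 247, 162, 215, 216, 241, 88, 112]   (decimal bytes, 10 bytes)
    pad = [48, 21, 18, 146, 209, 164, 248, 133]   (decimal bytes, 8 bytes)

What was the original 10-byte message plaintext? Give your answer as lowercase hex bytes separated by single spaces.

61 63 63 65 73 73 20 74 68 65

The 8-byte key repeats, so the effective keystream is 30 15 12 92 d1 a4 f8 85 30 15.
byte 0: 01010001 XOR 00110000 = 01100001
byte 1: 01110110 XOR 00010101 = 01100011
byte 2: 01110001 XOR 00010010 = 01100011
byte 3: 11110111 XOR 10010010 = 01100101
byte 4: 10100010 XOR 11010001 = 01110011
byte 5: 11010111 XOR 10100100 = 01110011
byte 6: 11011000 XOR 11111000 = 00100000
byte 7: 11110001 XOR 10000101 = 01110100
byte 8: 01011000 XOR 00110000 = 01101000
byte 9: 01110000 XOR 00010101 = 01100101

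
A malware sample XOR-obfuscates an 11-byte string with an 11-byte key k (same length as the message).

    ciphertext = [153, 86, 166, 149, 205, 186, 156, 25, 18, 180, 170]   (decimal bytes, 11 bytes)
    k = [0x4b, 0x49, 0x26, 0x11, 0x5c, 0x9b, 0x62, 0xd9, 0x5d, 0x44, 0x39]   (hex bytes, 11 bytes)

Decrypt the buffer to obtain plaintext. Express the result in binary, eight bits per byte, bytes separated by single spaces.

99 ^ 4b = d2
56 ^ 49 = 1f
a6 ^ 26 = 80
95 ^ 11 = 84
cd ^ 5c = 91
ba ^ 9b = 21
9c ^ 62 = fe
19 ^ d9 = c0
12 ^ 5d = 4f
b4 ^ 44 = f0
aa ^ 39 = 93

11010010 00011111 10000000 10000100 10010001 00100001 11111110 11000000 01001111 11110000 10010011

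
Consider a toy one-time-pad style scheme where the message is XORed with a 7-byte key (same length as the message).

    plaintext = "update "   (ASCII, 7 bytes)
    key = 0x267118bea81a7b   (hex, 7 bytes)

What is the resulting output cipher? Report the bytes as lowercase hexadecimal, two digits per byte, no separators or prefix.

XOR is its own inverse, so applying the key byte-wise gives the result directly.
117 ⊕  38 =  83
112 ⊕ 113 =   1
100 ⊕  24 = 124
 97 ⊕ 190 = 223
116 ⊕ 168 = 220
101 ⊕  26 = 127
 32 ⊕ 123 =  91

53017cdfdc7f5b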